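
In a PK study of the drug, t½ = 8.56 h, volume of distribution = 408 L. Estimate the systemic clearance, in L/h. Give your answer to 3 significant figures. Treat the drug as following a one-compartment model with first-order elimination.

k = ln2 / t½ = 0.693147 / 8.56 = 0.08098 h⁻¹
CL = k × Vd = 0.08098 × 408 = 33.04 L/h

33.0 L/h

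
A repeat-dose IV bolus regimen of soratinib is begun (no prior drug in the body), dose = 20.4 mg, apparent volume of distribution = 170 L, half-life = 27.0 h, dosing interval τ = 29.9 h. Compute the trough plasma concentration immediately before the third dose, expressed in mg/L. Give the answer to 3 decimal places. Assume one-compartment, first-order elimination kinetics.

0.082 mg/L

C₀ per dose = Dose / Vd = 20.4 / 170 = 0.1200 mg/L
k = ln2 / t½ = 0.693147 / 27.0 = 0.02567 h⁻¹
Fraction remaining after one interval: r = e^(−kτ) = e^(−0.02567 × 29.9) = 0.4642
Before dose 3, 2 doses have been given (aged 1τ, 2τ).
C_trough = C₀ × (r + r²) = 0.1200 × (0.4642 + 0.2155) = 0.08156 mg/L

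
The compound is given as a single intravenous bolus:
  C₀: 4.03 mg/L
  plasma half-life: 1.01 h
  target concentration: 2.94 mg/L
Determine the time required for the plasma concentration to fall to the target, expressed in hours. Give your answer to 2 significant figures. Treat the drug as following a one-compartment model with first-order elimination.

0.46 h

k = ln2 / t½ = 0.693147 / 1.01 = 0.6863 h⁻¹
t = ln(C₀ / C) / k = ln(4.030 / 2.94) / 0.6863
  = ln(1.371) / 0.6863 = 0.3155 / 0.6863 = 0.4597 h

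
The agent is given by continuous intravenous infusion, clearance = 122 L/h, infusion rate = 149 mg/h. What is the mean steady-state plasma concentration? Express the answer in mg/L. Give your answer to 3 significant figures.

At steady state Css = R₀ / CL = 149 / 122.0 = 1.221 mg/L

1.22 mg/L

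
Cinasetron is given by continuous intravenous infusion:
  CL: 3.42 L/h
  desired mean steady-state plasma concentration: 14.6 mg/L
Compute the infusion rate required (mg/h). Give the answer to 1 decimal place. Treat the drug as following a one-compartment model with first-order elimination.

At steady state, infusion rate R₀ = Css × CL = 14.6 × 3.420 = 49.93 mg/h

49.9 mg/h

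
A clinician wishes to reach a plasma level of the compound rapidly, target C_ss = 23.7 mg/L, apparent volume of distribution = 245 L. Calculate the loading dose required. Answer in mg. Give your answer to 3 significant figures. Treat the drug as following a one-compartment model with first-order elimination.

5810 mg

LD = Css × Vd = 23.7 × 245 = 5807 mg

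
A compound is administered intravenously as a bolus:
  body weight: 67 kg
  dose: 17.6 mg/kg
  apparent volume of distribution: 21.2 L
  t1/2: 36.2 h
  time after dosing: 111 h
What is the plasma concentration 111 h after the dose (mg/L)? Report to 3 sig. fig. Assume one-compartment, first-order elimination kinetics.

6.64 mg/L

Total dose = 17.6 × 67 = 1179 mg
C₀ = Dose / Vd = 1179 / 21.2 = 55.61 mg/L
k = ln2 / t½ = 0.693147 / 36.2 = 0.01915 h⁻¹
C = C₀ · e^(−k·t) = 55.61 × e^(−0.01915 × 111)
  = 55.61 × 0.1194 = 6.640 mg/L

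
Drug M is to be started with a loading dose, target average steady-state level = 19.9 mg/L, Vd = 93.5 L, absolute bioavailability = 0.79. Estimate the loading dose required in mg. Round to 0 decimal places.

2355 mg

LD = Css × Vd / F = 19.9 × 93.5 / 0.79 = 2355 mg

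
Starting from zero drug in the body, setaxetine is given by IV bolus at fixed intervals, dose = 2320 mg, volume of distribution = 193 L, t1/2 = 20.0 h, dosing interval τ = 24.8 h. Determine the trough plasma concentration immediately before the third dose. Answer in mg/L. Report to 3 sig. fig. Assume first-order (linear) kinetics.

C₀ per dose = Dose / Vd = 2320 / 193 = 12.02 mg/L
k = ln2 / t½ = 0.693147 / 20.0 = 0.03466 h⁻¹
Fraction remaining after one interval: r = e^(−kτ) = e^(−0.03466 × 24.8) = 0.4233
Before dose 3, 2 doses have been given (aged 1τ, 2τ).
C_trough = C₀ × (r + r²) = 12.02 × (0.4233 + 0.1792) = 7.242 mg/L

7.24 mg/L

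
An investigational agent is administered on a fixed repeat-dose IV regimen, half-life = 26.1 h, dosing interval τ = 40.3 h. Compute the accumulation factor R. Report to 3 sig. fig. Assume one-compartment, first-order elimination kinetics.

k = ln2 / t½ = 0.693147 / 26.1 = 0.02656 h⁻¹
e^(−kτ) = e^(−0.02656 × 40.3) = 0.3429
Accumulation ratio R = 1 / (1 − e^(−kτ)) = 1 / (1 − 0.3429) = 1.522

1.52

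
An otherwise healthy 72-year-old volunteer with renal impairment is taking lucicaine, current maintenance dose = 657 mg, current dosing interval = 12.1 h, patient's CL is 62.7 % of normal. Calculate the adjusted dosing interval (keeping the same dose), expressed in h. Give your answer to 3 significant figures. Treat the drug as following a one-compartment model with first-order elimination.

19.3 h

To keep the same average steady-state level, dosing rate must scale with clearance.
CL ratio = 62.7 / 100 = 0.6270
New interval (same dose) = 12.1 / 0.6270 = 19.30 h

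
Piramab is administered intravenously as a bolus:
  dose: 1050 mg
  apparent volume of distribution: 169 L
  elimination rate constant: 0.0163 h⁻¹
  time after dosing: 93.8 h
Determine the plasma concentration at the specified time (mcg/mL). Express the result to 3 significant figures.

1.35 mcg/mL

C₀ = Dose / Vd = 1050 / 169 = 6.213 mg/L
C = C₀ · e^(−k·t) = 6.213 × e^(−0.01630 × 93.8)
  = 6.213 × 0.2168 = 1.347 mg/L
(1.347 mg/L = 1.347 mcg/mL)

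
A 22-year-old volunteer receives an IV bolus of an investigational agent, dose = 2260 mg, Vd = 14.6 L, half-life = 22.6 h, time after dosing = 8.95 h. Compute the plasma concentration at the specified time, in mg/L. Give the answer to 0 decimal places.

118 mg/L

C₀ = Dose / Vd = 2260 / 14.6 = 154.8 mg/L
k = ln2 / t½ = 0.693147 / 22.6 = 0.03067 h⁻¹
C = C₀ · e^(−k·t) = 154.8 × e^(−0.03067 × 8.95)
  = 154.8 × 0.7600 = 117.6 mg/L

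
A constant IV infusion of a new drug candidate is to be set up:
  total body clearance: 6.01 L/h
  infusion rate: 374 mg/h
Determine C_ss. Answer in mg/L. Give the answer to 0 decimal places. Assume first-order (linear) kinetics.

62 mg/L

At steady state Css = R₀ / CL = 374 / 6.010 = 62.23 mg/L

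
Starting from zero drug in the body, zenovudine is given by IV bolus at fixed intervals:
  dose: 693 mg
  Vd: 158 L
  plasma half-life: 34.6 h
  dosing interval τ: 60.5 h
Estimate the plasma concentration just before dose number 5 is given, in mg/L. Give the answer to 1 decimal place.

1.8 mg/L

C₀ per dose = Dose / Vd = 693 / 158 = 4.386 mg/L
k = ln2 / t½ = 0.693147 / 34.6 = 0.02003 h⁻¹
Fraction remaining after one interval: r = e^(−kτ) = e^(−0.02003 × 60.5) = 0.2977
Before dose 5, 4 doses have been given (aged 1τ, 2τ, 3τ, 4τ).
C_trough = C₀ × (r + r² + … + r^4) = C₀ × r(1−r^4)/(1−r)
        = 4.386 × 0.2977 × (1 − 0.007854) / (1 − 0.2977) = 1.845 mg/L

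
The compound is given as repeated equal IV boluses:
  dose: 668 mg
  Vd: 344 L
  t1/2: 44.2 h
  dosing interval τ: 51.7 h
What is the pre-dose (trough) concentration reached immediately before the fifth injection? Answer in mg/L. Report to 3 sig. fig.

1.49 mg/L

C₀ per dose = Dose / Vd = 668 / 344 = 1.942 mg/L
k = ln2 / t½ = 0.693147 / 44.2 = 0.01568 h⁻¹
Fraction remaining after one interval: r = e^(−kτ) = e^(−0.01568 × 51.7) = 0.4446
Before dose 5, 4 doses have been given (aged 1τ, 2τ, 3τ, 4τ).
C_trough = C₀ × (r + r² + … + r^4) = C₀ × r(1−r^4)/(1−r)
        = 1.942 × 0.4446 × (1 − 0.03907) / (1 − 0.4446) = 1.494 mg/L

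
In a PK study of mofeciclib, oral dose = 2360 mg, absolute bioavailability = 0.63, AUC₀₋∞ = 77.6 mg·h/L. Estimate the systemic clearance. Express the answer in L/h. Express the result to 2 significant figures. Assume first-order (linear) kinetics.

19 L/h

CL = F·Dose / AUC = 0.63 × 2360 / 77.6 = 19.16 L/h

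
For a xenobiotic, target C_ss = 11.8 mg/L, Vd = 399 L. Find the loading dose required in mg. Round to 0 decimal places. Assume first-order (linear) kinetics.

4708 mg

LD = Css × Vd = 11.8 × 399 = 4708 mg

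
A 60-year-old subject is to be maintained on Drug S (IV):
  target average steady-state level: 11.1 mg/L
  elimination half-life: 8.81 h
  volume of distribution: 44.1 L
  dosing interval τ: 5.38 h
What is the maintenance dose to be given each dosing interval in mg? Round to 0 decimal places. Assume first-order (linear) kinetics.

207 mg

k = ln2 / t½ = 0.693147 / 8.81 = 0.07868 h⁻¹
CL = k × Vd = 0.07868 × 44.1 = 3.470 L/h
At steady state, Dose/τ = Css × CL.
Dose = Css × CL × τ = 11.1 × 3.470 × 5.38 = 207.2 mg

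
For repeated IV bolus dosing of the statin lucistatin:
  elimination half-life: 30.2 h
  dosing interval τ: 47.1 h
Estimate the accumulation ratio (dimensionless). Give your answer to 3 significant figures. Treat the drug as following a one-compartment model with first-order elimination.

1.51

k = ln2 / t½ = 0.693147 / 30.2 = 0.02295 h⁻¹
e^(−kτ) = e^(−0.02295 × 47.1) = 0.3393
Accumulation ratio R = 1 / (1 − e^(−kτ)) = 1 / (1 − 0.3393) = 1.514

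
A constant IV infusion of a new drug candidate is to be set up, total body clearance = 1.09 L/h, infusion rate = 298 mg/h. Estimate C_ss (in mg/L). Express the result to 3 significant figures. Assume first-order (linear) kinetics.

273 mg/L

At steady state Css = R₀ / CL = 298 / 1.090 = 273.4 mg/L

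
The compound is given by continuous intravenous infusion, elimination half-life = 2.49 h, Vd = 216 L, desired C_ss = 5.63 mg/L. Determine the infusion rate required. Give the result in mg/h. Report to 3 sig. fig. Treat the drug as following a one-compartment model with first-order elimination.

339 mg/h

k = ln2 / t½ = 0.693147 / 2.49 = 0.2784 h⁻¹
CL = k × Vd = 0.2784 × 216 = 60.13 L/h
At steady state, infusion rate R₀ = Css × CL = 5.63 × 60.13 = 338.5 mg/h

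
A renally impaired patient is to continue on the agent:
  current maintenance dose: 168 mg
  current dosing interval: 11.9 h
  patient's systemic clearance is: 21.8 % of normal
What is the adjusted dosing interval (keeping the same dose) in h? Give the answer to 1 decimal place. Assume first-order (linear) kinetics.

54.6 h

To keep the same average steady-state level, dosing rate must scale with clearance.
CL ratio = 21.8 / 100 = 0.2180
New interval (same dose) = 11.9 / 0.2180 = 54.59 h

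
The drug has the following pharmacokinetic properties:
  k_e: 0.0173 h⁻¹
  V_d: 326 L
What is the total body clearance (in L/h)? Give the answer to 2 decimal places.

5.64 L/h

CL = k × Vd = 0.0173 × 326 = 5.640 L/h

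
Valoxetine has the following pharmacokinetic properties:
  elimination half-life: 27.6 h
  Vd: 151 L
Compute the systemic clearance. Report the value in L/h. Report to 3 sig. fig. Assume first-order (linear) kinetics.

3.79 L/h

k = ln2 / t½ = 0.693147 / 27.6 = 0.02511 h⁻¹
CL = k × Vd = 0.02511 × 151 = 3.792 L/h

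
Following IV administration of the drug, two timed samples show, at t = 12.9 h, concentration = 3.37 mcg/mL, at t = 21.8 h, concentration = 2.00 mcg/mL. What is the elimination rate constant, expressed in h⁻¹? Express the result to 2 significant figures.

0.059 h⁻¹

k = ln(C₁/C₂) / (t₂ − t₁) = ln(3.37/2.00) / (21.8 − 12.9)
  = 0.5218 / 8.900 = 0.05863 h⁻¹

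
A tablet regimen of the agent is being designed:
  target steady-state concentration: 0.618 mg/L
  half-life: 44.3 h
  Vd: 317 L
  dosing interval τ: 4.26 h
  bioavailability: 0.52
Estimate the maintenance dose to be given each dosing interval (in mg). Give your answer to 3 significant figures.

25.1 mg

k = ln2 / t½ = 0.693147 / 44.3 = 0.01565 h⁻¹
CL = k × Vd = 0.01565 × 317 = 4.961 L/h
At steady state, F × (Dose/τ) = Css × CL.
Dose = Css × CL × τ / F = 0.618 × 4.961 × 4.26 / 0.52 = 25.12 mg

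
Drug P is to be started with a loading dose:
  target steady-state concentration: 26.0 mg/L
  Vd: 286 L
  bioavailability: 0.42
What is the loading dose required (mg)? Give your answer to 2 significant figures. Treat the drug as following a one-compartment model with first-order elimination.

18000 mg

LD = Css × Vd / F = 26.0 × 286 / 0.42 = 17700 mg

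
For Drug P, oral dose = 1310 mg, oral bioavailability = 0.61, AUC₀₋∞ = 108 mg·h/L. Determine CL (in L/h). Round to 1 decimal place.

CL = F·Dose / AUC = 0.61 × 1310 / 108 = 7.399 L/h

7.4 L/h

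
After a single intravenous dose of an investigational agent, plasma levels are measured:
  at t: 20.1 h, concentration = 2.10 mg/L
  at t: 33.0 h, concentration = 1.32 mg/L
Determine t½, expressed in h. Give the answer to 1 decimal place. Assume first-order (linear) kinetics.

k = ln(C₁/C₂) / (t₂ − t₁) = ln(2.10/1.32) / (33.0 − 20.1)
  = 0.4643 / 12.90 = 0.03599 h⁻¹
t½ = ln2 / k = 0.693147 / 0.03599 = 19.26 h

19.3 h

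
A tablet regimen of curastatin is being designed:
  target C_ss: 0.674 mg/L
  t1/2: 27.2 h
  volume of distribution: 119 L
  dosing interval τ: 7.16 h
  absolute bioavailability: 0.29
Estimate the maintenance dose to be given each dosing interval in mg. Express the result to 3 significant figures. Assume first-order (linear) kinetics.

k = ln2 / t½ = 0.693147 / 27.2 = 0.02548 h⁻¹
CL = k × Vd = 0.02548 × 119 = 3.032 L/h
At steady state, F × (Dose/τ) = Css × CL.
Dose = Css × CL × τ / F = 0.674 × 3.032 × 7.16 / 0.29 = 50.45 mg

50.5 mg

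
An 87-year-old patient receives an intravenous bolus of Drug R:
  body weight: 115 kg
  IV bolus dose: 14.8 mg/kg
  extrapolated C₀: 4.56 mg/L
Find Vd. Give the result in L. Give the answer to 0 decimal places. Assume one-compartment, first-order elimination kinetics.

373 L

Dose = 14.8 × 115 = 1702 mg
Vd = Dose / C₀ = 1702 / 4.56 = 373.2 L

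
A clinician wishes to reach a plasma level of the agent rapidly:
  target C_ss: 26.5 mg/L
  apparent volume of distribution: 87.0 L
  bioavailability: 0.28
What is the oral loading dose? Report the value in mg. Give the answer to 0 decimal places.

LD = Css × Vd / F = 26.5 × 87.0 / 0.28 = 8234 mg

8234 mg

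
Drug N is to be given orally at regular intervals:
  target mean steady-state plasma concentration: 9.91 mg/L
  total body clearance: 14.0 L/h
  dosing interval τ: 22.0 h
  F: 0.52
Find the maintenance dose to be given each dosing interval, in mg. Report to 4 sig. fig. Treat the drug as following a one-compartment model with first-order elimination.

5870 mg

At steady state, F × (Dose/τ) = Css × CL.
Dose = Css × CL × τ / F = 9.91 × 14.00 × 22.0 / 0.52 = 5870 mg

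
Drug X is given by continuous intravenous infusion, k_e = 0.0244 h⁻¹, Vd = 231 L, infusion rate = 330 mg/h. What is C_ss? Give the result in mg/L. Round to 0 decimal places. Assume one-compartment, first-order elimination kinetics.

59 mg/L

CL = k × Vd = 0.02440 × 231 = 5.636 L/h
At steady state Css = R₀ / CL = 330 / 5.636 = 58.55 mg/L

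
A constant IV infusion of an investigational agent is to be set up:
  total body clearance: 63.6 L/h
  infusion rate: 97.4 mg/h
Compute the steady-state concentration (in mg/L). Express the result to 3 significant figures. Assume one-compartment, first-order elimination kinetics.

At steady state Css = R₀ / CL = 97.4 / 63.60 = 1.531 mg/L

1.53 mg/L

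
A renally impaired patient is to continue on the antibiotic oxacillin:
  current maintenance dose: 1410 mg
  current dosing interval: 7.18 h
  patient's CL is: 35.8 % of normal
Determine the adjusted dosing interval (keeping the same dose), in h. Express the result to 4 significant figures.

20.06 h

To keep the same average steady-state level, dosing rate must scale with clearance.
CL ratio = 35.8 / 100 = 0.3580
New interval (same dose) = 7.18 / 0.3580 = 20.06 h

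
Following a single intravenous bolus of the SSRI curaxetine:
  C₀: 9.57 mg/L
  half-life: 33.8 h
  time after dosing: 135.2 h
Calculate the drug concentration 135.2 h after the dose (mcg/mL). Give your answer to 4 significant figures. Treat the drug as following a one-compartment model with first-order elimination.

0.5981 mcg/mL

k = ln2 / t½ = 0.693147 / 33.8 = 0.02051 h⁻¹
t / t½ = 135.2 / 33.8 = 4 half-lives
C = C₀ × (1/2)^4 = 9.570 × 0.06250 = 0.5981 mg/L
(0.5981 mg/L = 0.5981 mcg/mL)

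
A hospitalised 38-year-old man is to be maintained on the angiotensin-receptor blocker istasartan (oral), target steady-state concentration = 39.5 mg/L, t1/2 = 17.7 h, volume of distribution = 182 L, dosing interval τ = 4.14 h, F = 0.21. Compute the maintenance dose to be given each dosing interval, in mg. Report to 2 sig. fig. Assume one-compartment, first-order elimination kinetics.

5600 mg

k = ln2 / t½ = 0.693147 / 17.7 = 0.03916 h⁻¹
CL = k × Vd = 0.03916 × 182 = 7.127 L/h
At steady state, F × (Dose/τ) = Css × CL.
Dose = Css × CL × τ / F = 39.5 × 7.127 × 4.14 / 0.21 = 5550 mg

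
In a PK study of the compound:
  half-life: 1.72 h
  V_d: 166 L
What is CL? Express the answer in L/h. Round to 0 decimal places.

k = ln2 / t½ = 0.693147 / 1.72 = 0.4030 h⁻¹
CL = k × Vd = 0.4030 × 166 = 66.90 L/h

67 L/h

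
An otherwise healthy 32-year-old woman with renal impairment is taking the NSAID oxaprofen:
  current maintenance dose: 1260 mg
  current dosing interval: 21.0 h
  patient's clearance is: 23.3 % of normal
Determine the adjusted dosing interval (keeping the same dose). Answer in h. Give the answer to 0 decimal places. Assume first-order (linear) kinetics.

To keep the same average steady-state level, dosing rate must scale with clearance.
CL ratio = 23.3 / 100 = 0.2330
New interval (same dose) = 21.0 / 0.2330 = 90.13 h

90 h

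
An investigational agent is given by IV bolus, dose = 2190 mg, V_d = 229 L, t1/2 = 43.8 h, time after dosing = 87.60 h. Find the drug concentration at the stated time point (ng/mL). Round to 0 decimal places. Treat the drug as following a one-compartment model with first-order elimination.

C₀ = Dose / Vd = 2190 / 229 = 9.563 mg/L
k = ln2 / t½ = 0.693147 / 43.8 = 0.01583 h⁻¹
t / t½ = 87.60 / 43.8 = 2 half-lives
C = C₀ × (1/2)^2 = 9.563 × 0.2500 = 2.391 mg/L
Convert: 2.391 mg/L × 1000 = 2391 ng/mL

2391 ng/mL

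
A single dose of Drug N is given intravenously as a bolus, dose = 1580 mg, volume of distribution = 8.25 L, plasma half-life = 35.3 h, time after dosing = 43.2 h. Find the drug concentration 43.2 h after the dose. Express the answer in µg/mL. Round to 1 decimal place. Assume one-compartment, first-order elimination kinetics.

82.0 µg/mL

C₀ = Dose / Vd = 1580 / 8.25 = 191.5 mg/L
k = ln2 / t½ = 0.693147 / 35.3 = 0.01964 h⁻¹
C = C₀ · e^(−k·t) = 191.5 × e^(−0.01964 × 43.2)
  = 191.5 × 0.4281 = 81.98 mg/L
(81.98 mg/L = 81.98 µg/mL)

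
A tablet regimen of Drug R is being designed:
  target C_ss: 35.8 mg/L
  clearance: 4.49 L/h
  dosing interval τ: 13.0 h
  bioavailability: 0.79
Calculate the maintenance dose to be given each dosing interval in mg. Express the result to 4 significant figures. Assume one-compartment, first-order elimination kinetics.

At steady state, F × (Dose/τ) = Css × CL.
Dose = Css × CL × τ / F = 35.8 × 4.490 × 13.0 / 0.79 = 2645 mg

2645 mg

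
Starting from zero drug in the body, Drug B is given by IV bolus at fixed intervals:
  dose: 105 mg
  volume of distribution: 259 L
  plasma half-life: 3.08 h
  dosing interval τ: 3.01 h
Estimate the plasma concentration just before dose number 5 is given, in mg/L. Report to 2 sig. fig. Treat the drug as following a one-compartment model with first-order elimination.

C₀ per dose = Dose / Vd = 105 / 259 = 0.4054 mg/L
k = ln2 / t½ = 0.693147 / 3.08 = 0.2250 h⁻¹
Fraction remaining after one interval: r = e^(−kτ) = e^(−0.2250 × 3.01) = 0.5080
Before dose 5, 4 doses have been given (aged 1τ, 2τ, 3τ, 4τ).
C_trough = C₀ × (r + r² + … + r^4) = C₀ × r(1−r^4)/(1−r)
        = 0.4054 × 0.5080 × (1 − 0.06660) / (1 − 0.5080) = 0.3907 mg/L

0.39 mg/L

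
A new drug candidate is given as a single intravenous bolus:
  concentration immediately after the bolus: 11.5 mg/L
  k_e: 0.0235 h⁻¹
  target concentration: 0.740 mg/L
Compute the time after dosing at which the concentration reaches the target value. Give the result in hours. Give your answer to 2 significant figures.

t = ln(C₀ / C) / k = ln(11.50 / 0.740) / 0.02350
  = ln(15.54) / 0.02350 = 2.743 / 0.02350 = 116.7 h

120 h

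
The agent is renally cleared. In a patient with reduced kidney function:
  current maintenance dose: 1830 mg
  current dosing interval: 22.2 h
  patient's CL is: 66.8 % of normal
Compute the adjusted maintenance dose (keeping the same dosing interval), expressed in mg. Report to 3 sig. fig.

1220 mg

To keep the same average steady-state level, dosing rate must scale with clearance.
CL ratio = 66.8 / 100 = 0.6680
New dose (same interval) = 1830 × 0.6680 = 1222 mg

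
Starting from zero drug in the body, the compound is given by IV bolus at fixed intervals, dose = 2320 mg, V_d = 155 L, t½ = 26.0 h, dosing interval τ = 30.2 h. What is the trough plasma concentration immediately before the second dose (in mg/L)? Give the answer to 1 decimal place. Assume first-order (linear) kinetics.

6.7 mg/L

C₀ per dose = Dose / Vd = 2320 / 155 = 14.97 mg/L
k = ln2 / t½ = 0.693147 / 26.0 = 0.02666 h⁻¹
Fraction remaining after one interval: r = e^(−kτ) = e^(−0.02666 × 30.2) = 0.4470
Before dose 2, 1 dose has been given (aged 1τ).
C_trough = C₀ × r = 14.97 × 0.4470 = 6.692 mg/L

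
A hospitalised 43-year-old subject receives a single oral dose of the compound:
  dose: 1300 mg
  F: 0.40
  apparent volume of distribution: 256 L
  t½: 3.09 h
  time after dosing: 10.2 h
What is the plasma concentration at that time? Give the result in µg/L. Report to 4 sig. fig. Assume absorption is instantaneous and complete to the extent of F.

Amount reaching circulation = F × Dose = 0.40 × 1300 = 520.0 mg
C₀ = F·Dose / Vd = 520.0 / 256 = 2.031 mg/L
k = ln2 / t½ = 0.693147 / 3.09 = 0.2243 h⁻¹
C = C₀ · e^(−k·t) = 2.031 × e^(−0.2243 × 10.2)
  = 2.031 × 0.1015 = 0.2061 mg/L
Convert: 0.2061 mg/L × 1000 = 206.1 µg/L

206.1 µg/L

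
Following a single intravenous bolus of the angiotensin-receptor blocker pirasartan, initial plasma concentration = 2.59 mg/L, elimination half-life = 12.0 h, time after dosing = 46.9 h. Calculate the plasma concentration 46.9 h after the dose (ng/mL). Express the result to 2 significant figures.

k = ln2 / t½ = 0.693147 / 12.0 = 0.05776 h⁻¹
C = C₀ · e^(−k·t) = 2.590 × e^(−0.05776 × 46.9)
  = 2.590 × 0.06661 = 0.1725 mg/L
Convert: 0.1725 mg/L × 1000 = 172.5 ng/mL

170 ng/mL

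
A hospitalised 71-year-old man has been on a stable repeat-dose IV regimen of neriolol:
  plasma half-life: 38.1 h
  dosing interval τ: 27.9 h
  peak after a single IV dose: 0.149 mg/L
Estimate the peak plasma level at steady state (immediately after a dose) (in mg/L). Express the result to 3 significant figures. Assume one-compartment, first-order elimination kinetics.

k = ln2 / t½ = 0.693147 / 38.1 = 0.01819 h⁻¹
e^(−kτ) = e^(−0.01819 × 27.9) = 0.6020
Accumulation ratio R = 1 / (1 − e^(−kτ)) = 1 / (1 − 0.6020) = 2.513
Steady-state peak = C₀ × R = 0.149 × 2.513 = 0.3744 mg/L

0.374 mg/L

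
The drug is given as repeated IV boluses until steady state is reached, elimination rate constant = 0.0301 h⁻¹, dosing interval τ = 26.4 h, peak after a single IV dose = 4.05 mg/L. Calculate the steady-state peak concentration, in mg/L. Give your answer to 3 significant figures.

7.39 mg/L

e^(−kτ) = e^(−0.03010 × 26.4) = 0.4517
Accumulation ratio R = 1 / (1 − e^(−kτ)) = 1 / (1 − 0.4517) = 1.824
Steady-state peak = C₀ × R = 4.05 × 1.824 = 7.387 mg/L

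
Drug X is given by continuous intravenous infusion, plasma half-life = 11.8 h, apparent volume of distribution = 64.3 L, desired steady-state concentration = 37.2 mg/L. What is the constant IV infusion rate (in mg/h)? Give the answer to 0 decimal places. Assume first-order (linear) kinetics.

141 mg/h

k = ln2 / t½ = 0.693147 / 11.8 = 0.05874 h⁻¹
CL = k × Vd = 0.05874 × 64.3 = 3.777 L/h
At steady state, infusion rate R₀ = Css × CL = 37.2 × 3.777 = 140.5 mg/h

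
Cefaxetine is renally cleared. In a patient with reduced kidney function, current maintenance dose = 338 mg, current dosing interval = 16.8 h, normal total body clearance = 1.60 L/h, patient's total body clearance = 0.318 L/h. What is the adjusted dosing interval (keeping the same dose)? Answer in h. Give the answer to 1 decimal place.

84.5 h

To keep the same average steady-state level, dosing rate must scale with clearance.
CL ratio = 0.318 / 1.60 = 0.1988
New interval (same dose) = 16.8 / 0.1988 = 84.51 h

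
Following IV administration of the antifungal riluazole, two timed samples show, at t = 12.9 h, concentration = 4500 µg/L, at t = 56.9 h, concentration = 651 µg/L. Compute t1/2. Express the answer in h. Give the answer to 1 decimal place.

k = ln(C₁/C₂) / (t₂ − t₁) = ln(4500/651) / (56.9 − 12.9)
  = 1.933 / 44.00 = 0.04393 h⁻¹
t½ = ln2 / k = 0.693147 / 0.04393 = 15.78 h

15.8 h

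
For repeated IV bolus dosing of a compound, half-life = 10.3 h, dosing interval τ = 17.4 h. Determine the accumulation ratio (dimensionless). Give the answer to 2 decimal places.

k = ln2 / t½ = 0.693147 / 10.3 = 0.06730 h⁻¹
e^(−kτ) = e^(−0.06730 × 17.4) = 0.3101
Accumulation ratio R = 1 / (1 − e^(−kτ)) = 1 / (1 − 0.3101) = 1.449

1.45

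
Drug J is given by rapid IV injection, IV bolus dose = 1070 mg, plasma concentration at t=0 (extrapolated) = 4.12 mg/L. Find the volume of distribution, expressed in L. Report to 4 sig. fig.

Vd = Dose / C₀ = 1070 / 4.12 = 259.7 L

259.7 L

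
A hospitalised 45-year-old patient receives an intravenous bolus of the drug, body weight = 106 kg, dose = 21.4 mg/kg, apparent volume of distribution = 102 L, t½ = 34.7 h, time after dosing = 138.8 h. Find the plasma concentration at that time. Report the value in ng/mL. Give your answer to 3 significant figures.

1390 ng/mL

Total dose = 21.4 × 106 = 2268 mg
C₀ = Dose / Vd = 2268 / 102 = 22.24 mg/L
k = ln2 / t½ = 0.693147 / 34.7 = 0.01998 h⁻¹
t / t½ = 138.8 / 34.7 = 4 half-lives
C = C₀ × (1/2)^4 = 22.24 × 0.06250 = 1.390 mg/L
Convert: 1.390 mg/L × 1000 = 1390 ng/mL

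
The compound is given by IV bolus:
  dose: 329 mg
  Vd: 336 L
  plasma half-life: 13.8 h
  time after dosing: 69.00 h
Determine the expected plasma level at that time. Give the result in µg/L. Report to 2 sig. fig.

C₀ = Dose / Vd = 329.0 / 336 = 0.9792 mg/L
k = ln2 / t½ = 0.693147 / 13.8 = 0.05023 h⁻¹
t / t½ = 69.00 / 13.8 = 5 half-lives
C = C₀ × (1/2)^5 = 0.9792 × 0.03125 = 0.03060 mg/L
Convert: 0.03060 mg/L × 1000 = 30.60 µg/L

31 µg/L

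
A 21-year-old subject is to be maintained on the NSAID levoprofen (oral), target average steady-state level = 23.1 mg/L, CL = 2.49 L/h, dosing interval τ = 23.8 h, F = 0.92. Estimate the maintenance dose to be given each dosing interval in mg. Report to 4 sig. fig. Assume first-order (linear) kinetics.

1488 mg

At steady state, F × (Dose/τ) = Css × CL.
Dose = Css × CL × τ / F = 23.1 × 2.490 × 23.8 / 0.92 = 1488 mg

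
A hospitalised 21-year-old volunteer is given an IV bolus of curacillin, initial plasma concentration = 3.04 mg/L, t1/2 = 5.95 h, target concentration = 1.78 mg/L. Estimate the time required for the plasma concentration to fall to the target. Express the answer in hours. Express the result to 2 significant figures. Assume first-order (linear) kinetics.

k = ln2 / t½ = 0.693147 / 5.95 = 0.1165 h⁻¹
t = ln(C₀ / C) / k = ln(3.040 / 1.78) / 0.1165
  = ln(1.708) / 0.1165 = 0.5353 / 0.1165 = 4.595 h

4.6 h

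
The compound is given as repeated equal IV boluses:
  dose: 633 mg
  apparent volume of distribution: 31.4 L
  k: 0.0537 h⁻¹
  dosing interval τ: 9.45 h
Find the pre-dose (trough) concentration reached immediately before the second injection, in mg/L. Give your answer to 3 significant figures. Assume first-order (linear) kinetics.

12.1 mg/L

C₀ per dose = Dose / Vd = 633 / 31.4 = 20.16 mg/L
Fraction remaining after one interval: r = e^(−kτ) = e^(−0.05370 × 9.45) = 0.6020
Before dose 2, 1 dose has been given (aged 1τ).
C_trough = C₀ × r = 20.16 × 0.6020 = 12.14 mg/L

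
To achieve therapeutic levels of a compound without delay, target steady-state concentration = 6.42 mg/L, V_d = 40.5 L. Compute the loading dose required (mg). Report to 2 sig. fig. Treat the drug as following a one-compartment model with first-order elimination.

LD = Css × Vd = 6.42 × 40.5 = 260.0 mg

260 mg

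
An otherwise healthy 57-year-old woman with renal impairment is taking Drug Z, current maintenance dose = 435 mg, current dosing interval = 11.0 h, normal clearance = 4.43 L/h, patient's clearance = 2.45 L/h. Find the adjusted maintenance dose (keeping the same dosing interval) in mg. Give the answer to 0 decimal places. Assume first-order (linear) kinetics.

To keep the same average steady-state level, dosing rate must scale with clearance.
CL ratio = 2.45 / 4.43 = 0.5530
New dose (same interval) = 435 × 0.5530 = 240.6 mg

241 mg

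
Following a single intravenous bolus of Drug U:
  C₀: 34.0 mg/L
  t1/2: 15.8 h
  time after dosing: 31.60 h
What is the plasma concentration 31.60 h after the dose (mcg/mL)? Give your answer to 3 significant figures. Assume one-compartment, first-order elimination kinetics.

8.50 mcg/mL

k = ln2 / t½ = 0.693147 / 15.8 = 0.04387 h⁻¹
t / t½ = 31.60 / 15.8 = 2 half-lives
C = C₀ × (1/2)^2 = 34.00 × 0.2500 = 8.500 mg/L
(8.500 mg/L = 8.500 mcg/mL)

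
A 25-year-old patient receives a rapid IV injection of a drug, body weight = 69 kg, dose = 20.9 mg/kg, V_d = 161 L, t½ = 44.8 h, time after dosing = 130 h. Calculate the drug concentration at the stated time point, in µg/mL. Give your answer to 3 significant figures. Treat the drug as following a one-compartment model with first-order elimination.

1.20 µg/mL

Total dose = 20.9 × 69 = 1442 mg
C₀ = Dose / Vd = 1442 / 161 = 8.957 mg/L
k = ln2 / t½ = 0.693147 / 44.8 = 0.01547 h⁻¹
C = C₀ · e^(−k·t) = 8.957 × e^(−0.01547 × 130)
  = 8.957 × 0.1338 = 1.198 mg/L
(1.198 mg/L = 1.198 µg/mL)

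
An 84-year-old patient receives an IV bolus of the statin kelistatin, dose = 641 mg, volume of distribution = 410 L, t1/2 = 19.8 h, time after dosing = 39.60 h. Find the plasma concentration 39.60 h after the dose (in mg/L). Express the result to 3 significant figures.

0.391 mg/L

C₀ = Dose / Vd = 641.0 / 410 = 1.563 mg/L
k = ln2 / t½ = 0.693147 / 19.8 = 0.03501 h⁻¹
t / t½ = 39.60 / 19.8 = 2 half-lives
C = C₀ × (1/2)^2 = 1.563 × 0.2500 = 0.3908 mg/L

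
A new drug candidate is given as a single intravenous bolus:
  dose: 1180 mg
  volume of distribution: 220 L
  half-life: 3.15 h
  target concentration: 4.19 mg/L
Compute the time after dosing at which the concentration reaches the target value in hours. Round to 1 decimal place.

C₀ = Dose / Vd = 1180 / 220 = 5.364 mg/L
k = ln2 / t½ = 0.693147 / 3.15 = 0.2200 h⁻¹
t = ln(C₀ / C) / k = ln(5.364 / 4.19) / 0.2200
  = ln(1.280) / 0.2200 = 0.2469 / 0.2200 = 1.122 h

1.1 h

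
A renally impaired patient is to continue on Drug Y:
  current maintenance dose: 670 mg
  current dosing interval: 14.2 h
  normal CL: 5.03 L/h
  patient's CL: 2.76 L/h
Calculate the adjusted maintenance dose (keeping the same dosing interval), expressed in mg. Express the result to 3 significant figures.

368 mg

To keep the same average steady-state level, dosing rate must scale with clearance.
CL ratio = 2.76 / 5.03 = 0.5487
New dose (same interval) = 670 × 0.5487 = 367.6 mg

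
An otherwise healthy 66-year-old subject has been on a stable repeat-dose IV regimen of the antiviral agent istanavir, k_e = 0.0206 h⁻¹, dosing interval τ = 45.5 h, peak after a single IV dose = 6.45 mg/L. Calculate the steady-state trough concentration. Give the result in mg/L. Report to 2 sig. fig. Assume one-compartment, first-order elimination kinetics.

4.2 mg/L

e^(−kτ) = e^(−0.02060 × 45.5) = 0.3917
Accumulation ratio R = 1 / (1 − e^(−kτ)) = 1 / (1 − 0.3917) = 1.644
Steady-state trough = C₀ × R × e^(−kτ) = 6.45 × 1.644 × 0.3917 = 4.154 mg/L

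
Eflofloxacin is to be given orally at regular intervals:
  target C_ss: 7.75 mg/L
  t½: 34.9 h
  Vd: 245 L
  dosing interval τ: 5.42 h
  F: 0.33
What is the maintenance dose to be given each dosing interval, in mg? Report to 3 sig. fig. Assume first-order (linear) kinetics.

619 mg

k = ln2 / t½ = 0.693147 / 34.9 = 0.01986 h⁻¹
CL = k × Vd = 0.01986 × 245 = 4.866 L/h
At steady state, F × (Dose/τ) = Css × CL.
Dose = Css × CL × τ / F = 7.75 × 4.866 × 5.42 / 0.33 = 619.4 mg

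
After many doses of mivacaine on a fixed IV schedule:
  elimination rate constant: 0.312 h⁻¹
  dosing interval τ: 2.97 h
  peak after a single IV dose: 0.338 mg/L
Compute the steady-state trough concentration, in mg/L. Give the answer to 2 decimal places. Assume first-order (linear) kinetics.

e^(−kτ) = e^(−0.3120 × 2.97) = 0.3959
Accumulation ratio R = 1 / (1 − e^(−kτ)) = 1 / (1 − 0.3959) = 1.655
Steady-state trough = C₀ × R × e^(−kτ) = 0.338 × 1.655 × 0.3959 = 0.2215 mg/L

0.22 mg/L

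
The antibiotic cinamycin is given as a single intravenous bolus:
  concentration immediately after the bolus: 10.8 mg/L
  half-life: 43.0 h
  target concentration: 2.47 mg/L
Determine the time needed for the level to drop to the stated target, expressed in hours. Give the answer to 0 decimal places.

92 h

k = ln2 / t½ = 0.693147 / 43.0 = 0.01612 h⁻¹
t = ln(C₀ / C) / k = ln(10.80 / 2.47) / 0.01612
  = ln(4.372) / 0.01612 = 1.475 / 0.01612 = 91.50 h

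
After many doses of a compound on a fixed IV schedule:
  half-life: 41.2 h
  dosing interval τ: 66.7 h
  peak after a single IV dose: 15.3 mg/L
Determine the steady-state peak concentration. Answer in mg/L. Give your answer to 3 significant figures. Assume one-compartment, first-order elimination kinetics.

22.7 mg/L

k = ln2 / t½ = 0.693147 / 41.2 = 0.01682 h⁻¹
e^(−kτ) = e^(−0.01682 × 66.7) = 0.3257
Accumulation ratio R = 1 / (1 − e^(−kτ)) = 1 / (1 − 0.3257) = 1.483
Steady-state peak = C₀ × R = 15.3 × 1.483 = 22.69 mg/L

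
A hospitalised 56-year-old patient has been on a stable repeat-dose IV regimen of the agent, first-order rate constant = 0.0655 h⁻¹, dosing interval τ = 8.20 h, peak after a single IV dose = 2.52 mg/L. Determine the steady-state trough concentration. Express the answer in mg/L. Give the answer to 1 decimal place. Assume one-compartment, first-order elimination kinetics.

3.5 mg/L

e^(−kτ) = e^(−0.06550 × 8.20) = 0.5844
Accumulation ratio R = 1 / (1 − e^(−kτ)) = 1 / (1 − 0.5844) = 2.406
Steady-state trough = C₀ × R × e^(−kτ) = 2.52 × 2.406 × 0.5844 = 3.543 mg/L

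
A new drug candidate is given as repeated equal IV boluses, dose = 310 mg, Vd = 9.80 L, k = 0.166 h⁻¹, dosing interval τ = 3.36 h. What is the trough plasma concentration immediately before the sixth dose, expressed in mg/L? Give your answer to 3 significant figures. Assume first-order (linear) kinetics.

39.8 mg/L

C₀ per dose = Dose / Vd = 310 / 9.80 = 31.63 mg/L
Fraction remaining after one interval: r = e^(−kτ) = e^(−0.1660 × 3.36) = 0.5725
Before dose 6, 5 doses have been given (aged 1τ, 2τ, 3τ, 4τ, 5τ).
C_trough = C₀ × (r + r² + … + r^5) = C₀ × r(1−r^5)/(1−r)
        = 31.63 × 0.5725 × (1 − 0.06150) / (1 − 0.5725) = 39.75 mg/L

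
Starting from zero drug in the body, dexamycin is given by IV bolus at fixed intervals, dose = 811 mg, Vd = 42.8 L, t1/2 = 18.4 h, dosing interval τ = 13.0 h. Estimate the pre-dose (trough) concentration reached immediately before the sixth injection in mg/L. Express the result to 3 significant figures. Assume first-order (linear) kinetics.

27.4 mg/L

C₀ per dose = Dose / Vd = 811 / 42.8 = 18.95 mg/L
k = ln2 / t½ = 0.693147 / 18.4 = 0.03767 h⁻¹
Fraction remaining after one interval: r = e^(−kτ) = e^(−0.03767 × 13.0) = 0.6128
Before dose 6, 5 doses have been given (aged 1τ, 2τ, 3τ, 4τ, 5τ).
C_trough = C₀ × (r + r² + … + r^5) = C₀ × r(1−r^5)/(1−r)
        = 18.95 × 0.6128 × (1 − 0.08642) / (1 − 0.6128) = 27.40 mg/L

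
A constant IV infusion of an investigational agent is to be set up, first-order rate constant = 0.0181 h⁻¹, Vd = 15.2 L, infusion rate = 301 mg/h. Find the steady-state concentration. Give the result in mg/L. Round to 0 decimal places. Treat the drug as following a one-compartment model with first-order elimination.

1094 mg/L

CL = k × Vd = 0.01810 × 15.2 = 0.2751 L/h
At steady state Css = R₀ / CL = 301 / 0.2751 = 1094 mg/L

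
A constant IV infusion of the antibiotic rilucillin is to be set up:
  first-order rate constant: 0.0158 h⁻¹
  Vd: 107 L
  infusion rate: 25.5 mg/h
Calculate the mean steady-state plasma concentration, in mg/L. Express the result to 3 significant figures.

15.1 mg/L

CL = k × Vd = 0.01580 × 107 = 1.691 L/h
At steady state Css = R₀ / CL = 25.5 / 1.691 = 15.08 mg/L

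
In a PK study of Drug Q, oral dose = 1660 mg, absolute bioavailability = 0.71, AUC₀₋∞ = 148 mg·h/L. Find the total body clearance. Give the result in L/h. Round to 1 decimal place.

8.0 L/h

CL = F·Dose / AUC = 0.71 × 1660 / 148 = 7.964 L/h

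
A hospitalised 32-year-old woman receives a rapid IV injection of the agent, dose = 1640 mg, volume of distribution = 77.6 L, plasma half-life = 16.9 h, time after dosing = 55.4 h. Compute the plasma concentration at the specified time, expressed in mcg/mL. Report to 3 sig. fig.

C₀ = Dose / Vd = 1640 / 77.6 = 21.13 mg/L
k = ln2 / t½ = 0.693147 / 16.9 = 0.04101 h⁻¹
C = C₀ · e^(−k·t) = 21.13 × e^(−0.04101 × 55.4)
  = 21.13 × 0.1031 = 2.179 mg/L
(2.179 mg/L = 2.179 mcg/mL)

2.18 mcg/mL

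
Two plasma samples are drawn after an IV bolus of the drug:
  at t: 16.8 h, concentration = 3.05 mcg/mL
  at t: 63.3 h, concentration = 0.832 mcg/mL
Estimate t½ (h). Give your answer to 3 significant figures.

24.8 h

k = ln(C₁/C₂) / (t₂ − t₁) = ln(3.05/0.832) / (63.3 − 16.8)
  = 1.299 / 46.50 = 0.02794 h⁻¹
t½ = ln2 / k = 0.693147 / 0.02794 = 24.81 h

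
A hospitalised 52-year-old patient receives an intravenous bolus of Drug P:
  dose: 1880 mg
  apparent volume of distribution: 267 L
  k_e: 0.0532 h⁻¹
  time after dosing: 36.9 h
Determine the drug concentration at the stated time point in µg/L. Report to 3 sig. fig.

989 µg/L

C₀ = Dose / Vd = 1880 / 267 = 7.041 mg/L
C = C₀ · e^(−k·t) = 7.041 × e^(−0.05320 × 36.9)
  = 7.041 × 0.1404 = 0.9886 mg/L
Convert: 0.9886 mg/L × 1000 = 988.6 µg/L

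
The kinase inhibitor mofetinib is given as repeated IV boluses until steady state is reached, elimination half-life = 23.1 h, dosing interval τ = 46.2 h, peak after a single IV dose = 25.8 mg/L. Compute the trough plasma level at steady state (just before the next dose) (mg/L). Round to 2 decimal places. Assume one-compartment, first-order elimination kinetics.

8.60 mg/L

k = ln2 / t½ = 0.693147 / 23.1 = 0.03001 h⁻¹
e^(−kτ) = e^(−0.03001 × 46.2) = 0.2500
Accumulation ratio R = 1 / (1 − e^(−kτ)) = 1 / (1 − 0.2500) = 1.333
Steady-state trough = C₀ × R × e^(−kτ) = 25.8 × 1.333 × 0.2500 = 8.598 mg/L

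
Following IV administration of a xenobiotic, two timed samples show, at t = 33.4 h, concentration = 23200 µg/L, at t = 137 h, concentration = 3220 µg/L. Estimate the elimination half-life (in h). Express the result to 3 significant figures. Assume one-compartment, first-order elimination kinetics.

36.4 h

k = ln(C₁/C₂) / (t₂ − t₁) = ln(23200/3220) / (137 − 33.4)
  = 1.975 / 103.6 = 0.01906 h⁻¹
t½ = ln2 / k = 0.693147 / 0.01906 = 36.37 h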